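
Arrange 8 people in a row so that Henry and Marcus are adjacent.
Treat as block: (8-1)! × 2! = 5040 × 2 = 10080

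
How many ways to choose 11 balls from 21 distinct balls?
C(21,11) = 21!/(11!×10!) = 352716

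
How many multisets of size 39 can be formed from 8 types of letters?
C(39+8-1, 8-1) = C(46, 7) = 53524680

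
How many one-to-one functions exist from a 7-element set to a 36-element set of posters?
P(36,7) = 36!/(36-7)! = 42072307200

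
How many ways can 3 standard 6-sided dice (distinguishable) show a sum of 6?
Coefficient of x^6 in (x + x² + ... + x^6)^3. By inclusion-exclusion on dice exceeding 6: Σ_j (-1)^j C(3,j)·C(6-1-6j, 2) = C(3,0)·C(5,2) = 1·10 = 10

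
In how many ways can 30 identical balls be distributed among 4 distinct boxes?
C(30+4-1, 4-1) = C(33, 3) = 5456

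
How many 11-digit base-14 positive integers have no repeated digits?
First digit: 13 choices (nonzero). Then descending: 13 × 13 × 12 × 11 × 10 × 9 × 8 × 7 × 6 × 5 × 4 = 13491878400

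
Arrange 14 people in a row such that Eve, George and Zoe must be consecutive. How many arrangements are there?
Treat the 3 as one block: (14-3+1)! × 3! = 479001600 × 6 = 2874009600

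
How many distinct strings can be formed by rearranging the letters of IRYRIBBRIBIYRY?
14! / (3! × 3! × 4! × 4!) = 4204200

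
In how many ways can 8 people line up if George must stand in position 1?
Fix one position: (8-1)! = 5040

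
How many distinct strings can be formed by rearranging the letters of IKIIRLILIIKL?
12! / (6! × 1! × 3! × 2!) = 55440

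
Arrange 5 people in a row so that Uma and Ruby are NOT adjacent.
Total - adjacent = 5! - (5-1)!×2 = 120 - 48 = 72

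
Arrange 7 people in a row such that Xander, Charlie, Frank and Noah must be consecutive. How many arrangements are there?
Treat the 4 as one block: (7-4+1)! × 4! = 24 × 24 = 576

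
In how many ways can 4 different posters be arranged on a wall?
4! = 24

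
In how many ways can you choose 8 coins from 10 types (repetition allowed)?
C(8+10-1, 10-1) = C(17, 9) = 24310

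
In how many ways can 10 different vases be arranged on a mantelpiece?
10! = 3628800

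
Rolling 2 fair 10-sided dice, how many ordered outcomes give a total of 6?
Coefficient of x^6 in (x + x² + ... + x^10)^2. By inclusion-exclusion on dice exceeding 10: Σ_j (-1)^j C(2,j)·C(6-1-10j, 1) = C(2,0)·C(5,1) = 1·5 = 5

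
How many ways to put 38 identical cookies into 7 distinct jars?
C(38+7-1, 7-1) = C(44, 6) = 7059052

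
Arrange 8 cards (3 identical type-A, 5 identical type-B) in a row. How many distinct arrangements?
8! / (3! × 5!) = 56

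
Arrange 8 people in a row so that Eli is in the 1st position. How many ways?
Fix one position: (8-1)! = 5040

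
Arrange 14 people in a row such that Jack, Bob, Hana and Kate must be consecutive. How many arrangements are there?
Treat the 4 as one block: (14-4+1)! × 4! = 39916800 × 24 = 958003200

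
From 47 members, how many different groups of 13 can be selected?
C(47,13) = 47!/(13!×34!) = 140676848445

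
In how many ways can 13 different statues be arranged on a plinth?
13! = 6227020800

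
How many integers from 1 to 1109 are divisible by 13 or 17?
⌊1109/13⌋ + ⌊1109/17⌋ - ⌊1109/221⌋ = 85 + 65 - 5 = 145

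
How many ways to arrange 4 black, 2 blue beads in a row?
6! / (4! × 2!) = 15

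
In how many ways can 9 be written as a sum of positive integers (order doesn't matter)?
Pentagonal recurrence p(n) = p(n-1) + p(n-2) - p(n-5) - p(n-7) + p(n-12) + p(n-15) - ... gives p(0..8) = 1, 1, 2, 3, 5, 7, 11, 15, 22. p(9) = p(8) + p(7) - p(4) - p(2) = 22 + 15 - 5 - 2 = 30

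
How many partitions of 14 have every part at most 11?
Let r_j(i) = number of partitions of i into parts ≤ j, for i = 0..14. r_1(i) = 1 for all i; r_j(i) = r_{j-1}(i) + r_j(i-j). Rows j = 2..11: ≤2: 1 1 2 2 3 3 4 4 5 5 6 6 7 7 8; ≤3: 1 1 2 3 4 5 7 8 10 12 14 16 19 21 24; ≤4: 1 1 2 3 5 6 9 11 15 18 23 27 34 39 47; ≤5: 1 1 2 3 5 7 10 13 18 23 30 37 47 57 70; ≤6: 1 1 2 3 5 7 11 14 20 26 35 44 58 71 90; ≤7: 1 1 2 3 5 7 11 15 21 28 38 49 65 82 105; ≤8: 1 1 2 3 5 7 11 15 22 29 40 52 70 89 116; ≤9: 1 1 2 3 5 7 11 15 22 30 41 54 73 94 123; ≤10: 1 1 2 3 5 7 11 15 22 30 42 55 75 97 128; ≤11: 1 1 2 3 5 7 11 15 22 30 42 56 76 99 131. r_11(14) = 131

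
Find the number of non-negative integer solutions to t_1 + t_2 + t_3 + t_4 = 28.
C(28+4-1, 4-1) = C(31, 3) = 4495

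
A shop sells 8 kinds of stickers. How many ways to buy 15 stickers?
C(15+8-1, 8-1) = C(22, 7) = 170544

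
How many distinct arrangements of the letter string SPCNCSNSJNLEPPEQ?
16! / (3! × 3! × 1! × 2! × 2! × 3! × 1! × 1!) = 24216192000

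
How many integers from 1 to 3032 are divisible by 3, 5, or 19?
⌊3032/3⌋+⌊3032/5⌋+⌊3032/19⌋ - ⌊3032/15⌋-⌊3032/57⌋-⌊3032/95⌋ + ⌊3032/285⌋ = 1010+606+159 - 202-53-31 + 10 = 1499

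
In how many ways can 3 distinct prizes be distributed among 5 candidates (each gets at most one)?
P(5,3) = 5!/(5-3)! = 60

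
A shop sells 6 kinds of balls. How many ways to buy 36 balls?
C(36+6-1, 6-1) = C(41, 5) = 749398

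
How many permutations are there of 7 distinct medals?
7! = 5040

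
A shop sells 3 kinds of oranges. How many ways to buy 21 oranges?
C(21+3-1, 3-1) = C(23, 2) = 253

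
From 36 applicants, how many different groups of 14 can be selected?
C(36,14) = 36!/(14!×22!) = 3796297200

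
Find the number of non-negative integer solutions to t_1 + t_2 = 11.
C(11+2-1, 2-1) = C(12, 1) = 12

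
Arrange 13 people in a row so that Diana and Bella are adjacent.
Treat as block: (13-1)! × 2! = 479001600 × 2 = 958003200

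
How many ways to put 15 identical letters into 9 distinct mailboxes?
C(15+9-1, 9-1) = C(23, 8) = 490314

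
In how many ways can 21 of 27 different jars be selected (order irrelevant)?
C(27,21) = 27!/(21!×6!) = 296010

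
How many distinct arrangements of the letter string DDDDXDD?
7! / (1! × 6!) = 7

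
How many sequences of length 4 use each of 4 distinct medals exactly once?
4! = 24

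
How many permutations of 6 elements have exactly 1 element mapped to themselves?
Choose the 1 fixed point C(6,1) = 6, derange the rest: !5 = Σ_{j=0}^{5} (-1)^j·5!/j! = 120 - 120 + 60 - 20 + 5 - 1 = 44. Product = 6 × 44 = 264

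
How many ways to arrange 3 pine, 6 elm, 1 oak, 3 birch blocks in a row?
13! / (3! × 6! × 1! × 3!) = 240240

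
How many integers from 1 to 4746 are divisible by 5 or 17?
⌊4746/5⌋ + ⌊4746/17⌋ - ⌊4746/85⌋ = 949 + 279 - 55 = 1173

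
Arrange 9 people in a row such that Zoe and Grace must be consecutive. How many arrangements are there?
Treat the 2 as one block: (9-2+1)! × 2! = 40320 × 2 = 80640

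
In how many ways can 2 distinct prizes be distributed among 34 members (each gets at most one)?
P(34,2) = 34!/(34-2)! = 1122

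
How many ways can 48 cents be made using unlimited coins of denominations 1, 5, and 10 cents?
Coefficient of x^48 in 1/(1-x^1) · 1/(1-x^5) · 1/(1-x^10). Case on j = number of 10-cent coins (j = 0..4); remainder r = 48 - 10j is made from {1,5} in ⌊r/5⌋+1 ways. r = 48, 38, 28, 18, 8 → 10 + 8 + 6 + 4 + 2 = 30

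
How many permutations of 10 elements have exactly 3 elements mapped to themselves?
Choose the 3 fixed points C(10,3) = 120, derange the rest: !7 = Σ_{j=0}^{7} (-1)^j·7!/j! = 5040 - 5040 + 2520 - 840 + 210 - 42 + 7 - 1 = 1854. Product = 120 × 1854 = 222480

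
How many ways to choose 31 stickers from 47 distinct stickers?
C(47,31) = 47!/(31!×16!) = 1503232609098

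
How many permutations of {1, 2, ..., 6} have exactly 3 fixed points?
Choose the 3 fixed points C(6,3) = 20, derange the rest: !3 = Σ_{j=0}^{3} (-1)^j·3!/j! = 6 - 6 + 3 - 1 = 2. Product = 20 × 2 = 40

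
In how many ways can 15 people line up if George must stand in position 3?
Fix one position: (15-1)! = 87178291200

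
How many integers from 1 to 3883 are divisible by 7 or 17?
⌊3883/7⌋ + ⌊3883/17⌋ - ⌊3883/119⌋ = 554 + 228 - 32 = 750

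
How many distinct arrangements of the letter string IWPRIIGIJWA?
11! / (1! × 4! × 1! × 1! × 2! × 1! × 1!) = 831600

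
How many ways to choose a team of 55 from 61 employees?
C(61,55) = 61!/(55!×6!) = 55525372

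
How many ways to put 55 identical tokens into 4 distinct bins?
C(55+4-1, 4-1) = C(58, 3) = 30856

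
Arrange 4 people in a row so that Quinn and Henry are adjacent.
Treat as block: (4-1)! × 2! = 6 × 2 = 12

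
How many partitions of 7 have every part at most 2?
Let r_j(i) = number of partitions of i into parts ≤ j, for i = 0..7. r_1(i) = 1 for all i; r_j(i) = r_{j-1}(i) + r_j(i-j). Rows j = 2..2: ≤2: 1 1 2 2 3 3 4 4. r_2(7) = 4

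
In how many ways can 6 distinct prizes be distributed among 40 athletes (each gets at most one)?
P(40,6) = 40!/(40-6)! = 2763633600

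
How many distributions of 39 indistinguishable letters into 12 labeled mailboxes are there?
C(39+12-1, 12-1) = C(50, 11) = 37353738800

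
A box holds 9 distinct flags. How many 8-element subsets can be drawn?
C(9,8) = 9!/(8!×1!) = 9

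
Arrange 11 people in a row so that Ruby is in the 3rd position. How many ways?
Fix one position: (11-1)! = 3628800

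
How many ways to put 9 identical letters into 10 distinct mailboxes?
C(9+10-1, 10-1) = C(18, 9) = 48620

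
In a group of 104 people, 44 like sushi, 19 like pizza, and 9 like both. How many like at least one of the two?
|A∪B| = |A| + |B| - |A∩B| = 44 + 19 - 9 = 54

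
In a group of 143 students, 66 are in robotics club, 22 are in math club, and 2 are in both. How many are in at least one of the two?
|A∪B| = |A| + |B| - |A∩B| = 66 + 22 - 2 = 86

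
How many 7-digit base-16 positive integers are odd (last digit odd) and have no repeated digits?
Last∈{1,3,5,7,9,11,13,15}. Last=0: 0. Last nonzero: 8×14×P(14,5) = 26906880. Total = 26906880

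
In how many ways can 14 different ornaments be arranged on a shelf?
14! = 87178291200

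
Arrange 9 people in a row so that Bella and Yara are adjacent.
Treat as block: (9-1)! × 2! = 40320 × 2 = 80640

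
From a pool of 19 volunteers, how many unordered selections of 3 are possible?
C(19,3) = 19!/(3!×16!) = 969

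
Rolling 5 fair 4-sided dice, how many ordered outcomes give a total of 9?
Coefficient of x^9 in (x + x² + ... + x^4)^5. By inclusion-exclusion on dice exceeding 4: Σ_j (-1)^j C(5,j)·C(9-1-4j, 4) = C(5,0)·C(8,4) - C(5,1)·C(4,4) = 1·70 - 5·1 = 65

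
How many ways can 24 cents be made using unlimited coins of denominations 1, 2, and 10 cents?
Coefficient of x^24 in 1/(1-x^1) · 1/(1-x^2) · 1/(1-x^10). Case on j = number of 10-cent coins (j = 0..2); remainder r = 24 - 10j is made from {1,2} in ⌊r/2⌋+1 ways. r = 24, 14, 4 → 13 + 8 + 3 = 24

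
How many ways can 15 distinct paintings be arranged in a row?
15! = 1307674368000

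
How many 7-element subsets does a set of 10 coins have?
C(10,7) = 10!/(7!×3!) = 120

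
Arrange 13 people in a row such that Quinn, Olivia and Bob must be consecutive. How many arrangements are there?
Treat the 3 as one block: (13-3+1)! × 3! = 39916800 × 6 = 239500800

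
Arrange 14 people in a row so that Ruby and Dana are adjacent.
Treat as block: (14-1)! × 2! = 6227020800 × 2 = 12454041600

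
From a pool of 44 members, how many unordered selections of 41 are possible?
C(44,41) = 44!/(41!×3!) = 13244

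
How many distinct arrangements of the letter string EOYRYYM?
7! / (1! × 1! × 1! × 1! × 3!) = 840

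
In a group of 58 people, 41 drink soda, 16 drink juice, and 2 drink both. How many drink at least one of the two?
|A∪B| = |A| + |B| - |A∩B| = 41 + 16 - 2 = 55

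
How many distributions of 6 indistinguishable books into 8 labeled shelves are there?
C(6+8-1, 8-1) = C(13, 7) = 1716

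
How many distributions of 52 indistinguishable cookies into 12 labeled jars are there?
C(52+12-1, 12-1) = C(63, 11) = 615790256823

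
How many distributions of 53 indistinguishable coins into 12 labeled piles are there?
C(53+12-1, 12-1) = C(64, 11) = 743595781824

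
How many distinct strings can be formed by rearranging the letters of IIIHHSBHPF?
10! / (3! × 1! × 1! × 1! × 1! × 3!) = 100800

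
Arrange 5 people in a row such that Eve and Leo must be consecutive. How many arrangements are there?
Treat the 2 as one block: (5-2+1)! × 2! = 24 × 2 = 48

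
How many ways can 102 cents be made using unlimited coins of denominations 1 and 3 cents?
Coefficient of x^102 in 1/(1-x^1) · 1/(1-x^3). Use j coins of 3 for j = 0..⌊102/3⌋ = 34, the rest in 1s: 34 + 1 = 35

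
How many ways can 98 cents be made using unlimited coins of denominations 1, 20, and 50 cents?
Coefficient of x^98 in 1/(1-x^1) · 1/(1-x^20) · 1/(1-x^50). Case on j = number of 50-cent coins (j = 0..1); remainder r = 98 - 50j is made from {1,20} in ⌊r/20⌋+1 ways. r = 98, 48 → 5 + 3 = 8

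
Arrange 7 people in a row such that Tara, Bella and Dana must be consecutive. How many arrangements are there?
Treat the 3 as one block: (7-3+1)! × 3! = 120 × 6 = 720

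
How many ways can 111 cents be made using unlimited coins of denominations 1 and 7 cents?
Coefficient of x^111 in 1/(1-x^1) · 1/(1-x^7). Use j coins of 7 for j = 0..⌊111/7⌋ = 15, the rest in 1s: 15 + 1 = 16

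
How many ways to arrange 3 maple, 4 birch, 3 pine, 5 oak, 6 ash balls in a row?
21! / (3! × 4! × 3! × 5! × 6!) = 684410126400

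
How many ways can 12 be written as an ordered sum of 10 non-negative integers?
C(12+10-1, 10-1) = C(21, 9) = 293930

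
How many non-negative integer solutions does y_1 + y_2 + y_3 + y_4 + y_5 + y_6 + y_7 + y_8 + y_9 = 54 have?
C(54+9-1, 9-1) = C(62, 8) = 3381098545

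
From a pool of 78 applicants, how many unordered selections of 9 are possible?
C(78,9) = 78!/(9!×69!) = 182364632450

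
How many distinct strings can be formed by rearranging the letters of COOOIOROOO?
10! / (1! × 1! × 7! × 1!) = 720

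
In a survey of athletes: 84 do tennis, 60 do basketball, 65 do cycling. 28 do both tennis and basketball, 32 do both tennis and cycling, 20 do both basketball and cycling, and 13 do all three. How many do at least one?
|A∪B∪C| = 84+60+65-28-32-20+13 = 142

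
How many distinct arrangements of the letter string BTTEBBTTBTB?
11! / (1! × 5! × 5!) = 2772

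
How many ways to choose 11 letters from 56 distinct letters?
C(56,11) = 56!/(11!×45!) = 148902215280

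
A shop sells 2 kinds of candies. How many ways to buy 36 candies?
C(36+2-1, 2-1) = C(37, 1) = 37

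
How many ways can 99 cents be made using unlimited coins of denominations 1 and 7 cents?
Coefficient of x^99 in 1/(1-x^1) · 1/(1-x^7). Use j coins of 7 for j = 0..⌊99/7⌋ = 14, the rest in 1s: 14 + 1 = 15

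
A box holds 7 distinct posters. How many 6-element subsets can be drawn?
C(7,6) = 7!/(6!×1!) = 7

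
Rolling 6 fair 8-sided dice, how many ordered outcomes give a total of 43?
Coefficient of x^43 in (x + x² + ... + x^8)^6. By inclusion-exclusion on dice exceeding 8: Σ_j (-1)^j C(6,j)·C(43-1-8j, 5) = C(6,0)·C(42,5) - C(6,1)·C(34,5) + C(6,2)·C(26,5) - C(6,3)·C(18,5) + C(6,4)·C(10,5) = 1·850668 - 6·278256 + 15·65780 - 20·8568 + 15·252 = 252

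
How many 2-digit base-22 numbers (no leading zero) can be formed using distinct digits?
First digit: 21 choices (nonzero). Then descending: 21 × 21 = 441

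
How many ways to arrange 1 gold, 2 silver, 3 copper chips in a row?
6! / (1! × 2! × 3!) = 60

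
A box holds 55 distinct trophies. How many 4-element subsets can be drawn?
C(55,4) = 55!/(4!×51!) = 341055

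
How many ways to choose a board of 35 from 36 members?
C(36,35) = 36!/(35!×1!) = 36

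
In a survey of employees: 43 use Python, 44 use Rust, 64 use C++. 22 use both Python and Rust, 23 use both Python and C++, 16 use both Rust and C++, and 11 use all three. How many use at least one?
|A∪B∪C| = 43+44+64-22-23-16+11 = 101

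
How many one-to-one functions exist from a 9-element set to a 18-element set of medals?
P(18,9) = 18!/(18-9)! = 17643225600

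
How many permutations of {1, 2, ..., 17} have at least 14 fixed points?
Exactly j fixed points: C(17,j)·!(17-j); sum over j ≥ 14 (derangement numbers via !m = (m-1)·(!(m-1) + !(m-2)): !0..!3 = 1, 0, 1, 2). Σ_{j=14}^{17} C(17,j)·!(17-j) = C(17,14)·!3 + C(17,15)·!2 + C(17,16)·!1 + C(17,17)·!0 = 680·2 + 136·1 + 17·0 + 1·1 = 1497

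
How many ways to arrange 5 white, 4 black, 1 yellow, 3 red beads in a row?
13! / (5! × 4! × 1! × 3!) = 360360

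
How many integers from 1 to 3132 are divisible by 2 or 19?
⌊3132/2⌋ + ⌊3132/19⌋ - ⌊3132/38⌋ = 1566 + 164 - 82 = 1648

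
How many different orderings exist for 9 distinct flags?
9! = 362880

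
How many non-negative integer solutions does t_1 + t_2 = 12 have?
C(12+2-1, 2-1) = C(13, 1) = 13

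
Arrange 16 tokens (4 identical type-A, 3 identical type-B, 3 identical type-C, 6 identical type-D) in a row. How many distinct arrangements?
16! / (4! × 3! × 3! × 6!) = 33633600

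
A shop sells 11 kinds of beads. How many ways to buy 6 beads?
C(6+11-1, 11-1) = C(16, 10) = 8008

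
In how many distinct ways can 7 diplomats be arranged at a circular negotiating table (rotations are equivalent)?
Circular: fix one position, arrange the rest. (7-1)! = 720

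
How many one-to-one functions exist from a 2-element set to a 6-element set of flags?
P(6,2) = 6!/(6-2)! = 30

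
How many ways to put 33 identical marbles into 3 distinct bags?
C(33+3-1, 3-1) = C(35, 2) = 595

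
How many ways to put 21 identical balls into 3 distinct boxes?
C(21+3-1, 3-1) = C(23, 2) = 253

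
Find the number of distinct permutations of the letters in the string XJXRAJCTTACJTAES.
16! / (2! × 1! × 3! × 3! × 1! × 1! × 3! × 2!) = 24216192000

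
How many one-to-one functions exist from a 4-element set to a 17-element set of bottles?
P(17,4) = 17!/(17-4)! = 57120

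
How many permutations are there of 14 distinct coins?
14! = 87178291200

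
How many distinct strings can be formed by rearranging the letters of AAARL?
5! / (1! × 1! × 3!) = 20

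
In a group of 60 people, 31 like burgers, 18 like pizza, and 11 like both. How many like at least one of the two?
|A∪B| = |A| + |B| - |A∩B| = 31 + 18 - 11 = 38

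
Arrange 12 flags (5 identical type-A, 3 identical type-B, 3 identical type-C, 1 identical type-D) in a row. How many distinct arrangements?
12! / (5! × 3! × 3! × 1!) = 110880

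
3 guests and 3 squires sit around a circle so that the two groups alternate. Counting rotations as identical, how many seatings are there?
Fix one of the guests: (3-1)! ways for the remaining guests, × 3! ways for the squires = 2 × 6 = 12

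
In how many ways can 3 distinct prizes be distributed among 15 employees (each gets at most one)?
P(15,3) = 15!/(15-3)! = 2730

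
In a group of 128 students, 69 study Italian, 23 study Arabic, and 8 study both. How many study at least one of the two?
|A∪B| = |A| + |B| - |A∩B| = 69 + 23 - 8 = 84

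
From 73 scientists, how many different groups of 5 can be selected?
C(73,5) = 73!/(5!×68!) = 15020334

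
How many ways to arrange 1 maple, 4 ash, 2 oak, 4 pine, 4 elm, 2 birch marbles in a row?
17! / (1! × 4! × 2! × 4! × 4! × 2!) = 6432426000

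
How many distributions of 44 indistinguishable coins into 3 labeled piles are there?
C(44+3-1, 3-1) = C(46, 2) = 1035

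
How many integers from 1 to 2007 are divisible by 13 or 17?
⌊2007/13⌋ + ⌊2007/17⌋ - ⌊2007/221⌋ = 154 + 118 - 9 = 263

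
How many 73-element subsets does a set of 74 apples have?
C(74,73) = 74!/(73!×1!) = 74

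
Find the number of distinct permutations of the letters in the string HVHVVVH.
7! / (3! × 4!) = 35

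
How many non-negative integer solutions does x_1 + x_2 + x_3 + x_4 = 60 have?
C(60+4-1, 4-1) = C(63, 3) = 39711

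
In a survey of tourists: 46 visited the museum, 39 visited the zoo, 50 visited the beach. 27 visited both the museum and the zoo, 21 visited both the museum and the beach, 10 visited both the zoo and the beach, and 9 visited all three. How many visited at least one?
|A∪B∪C| = 46+39+50-27-21-10+9 = 86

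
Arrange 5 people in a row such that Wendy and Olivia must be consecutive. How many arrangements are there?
Treat the 2 as one block: (5-2+1)! × 2! = 24 × 2 = 48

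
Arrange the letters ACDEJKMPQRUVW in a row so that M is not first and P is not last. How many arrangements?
By inclusion-exclusion: 13! - 2×(13-1)! + (13-2)! = 6227020800 - 958003200 + 39916800 = 5308934400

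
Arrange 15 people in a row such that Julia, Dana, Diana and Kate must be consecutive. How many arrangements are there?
Treat the 4 as one block: (15-4+1)! × 4! = 479001600 × 24 = 11496038400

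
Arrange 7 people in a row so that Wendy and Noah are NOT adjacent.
Total - adjacent = 7! - (7-1)!×2 = 5040 - 1440 = 3600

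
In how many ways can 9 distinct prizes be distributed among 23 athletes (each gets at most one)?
P(23,9) = 23!/(23-9)! = 296541907200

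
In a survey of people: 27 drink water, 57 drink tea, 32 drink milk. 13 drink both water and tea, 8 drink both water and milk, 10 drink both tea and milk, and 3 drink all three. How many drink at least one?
|A∪B∪C| = 27+57+32-13-8-10+3 = 88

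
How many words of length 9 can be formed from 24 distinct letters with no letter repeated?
P(24,9) = 24!/(24-9)! = 474467051520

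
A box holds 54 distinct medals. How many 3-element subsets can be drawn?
C(54,3) = 54!/(3!×51!) = 24804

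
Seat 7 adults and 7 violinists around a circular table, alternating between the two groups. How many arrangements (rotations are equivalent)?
Fix one of the adults: (7-1)! ways for the remaining adults, × 7! ways for the violinists = 720 × 5040 = 3628800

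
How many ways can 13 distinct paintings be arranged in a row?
13! = 6227020800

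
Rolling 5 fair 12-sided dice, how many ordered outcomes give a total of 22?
Coefficient of x^22 in (x + x² + ... + x^12)^5. By inclusion-exclusion on dice exceeding 12: Σ_j (-1)^j C(5,j)·C(22-1-12j, 4) = C(5,0)·C(21,4) - C(5,1)·C(9,4) = 1·5985 - 5·126 = 5355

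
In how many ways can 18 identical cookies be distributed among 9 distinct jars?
C(18+9-1, 9-1) = C(26, 8) = 1562275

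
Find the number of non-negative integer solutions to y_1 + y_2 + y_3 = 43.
C(43+3-1, 3-1) = C(45, 2) = 990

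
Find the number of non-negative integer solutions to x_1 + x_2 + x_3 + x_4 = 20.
C(20+4-1, 4-1) = C(23, 3) = 1771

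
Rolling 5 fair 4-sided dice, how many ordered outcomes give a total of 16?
Coefficient of x^16 in (x + x² + ... + x^4)^5. By inclusion-exclusion on dice exceeding 4: Σ_j (-1)^j C(5,j)·C(16-1-4j, 4) = C(5,0)·C(15,4) - C(5,1)·C(11,4) + C(5,2)·C(7,4) = 1·1365 - 5·330 + 10·35 = 65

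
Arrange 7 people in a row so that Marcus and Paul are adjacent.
Treat as block: (7-1)! × 2! = 720 × 2 = 1440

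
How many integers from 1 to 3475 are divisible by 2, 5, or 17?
⌊3475/2⌋+⌊3475/5⌋+⌊3475/17⌋ - ⌊3475/10⌋-⌊3475/34⌋-⌊3475/85⌋ + ⌊3475/170⌋ = 1737+695+204 - 347-102-40 + 20 = 2167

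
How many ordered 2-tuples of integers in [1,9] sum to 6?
Coefficient of x^6 in (x + x² + ... + x^9)^2. By inclusion-exclusion on dice exceeding 9: Σ_j (-1)^j C(2,j)·C(6-1-9j, 1) = C(2,0)·C(5,1) = 1·5 = 5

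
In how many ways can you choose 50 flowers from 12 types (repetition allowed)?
C(50+12-1, 12-1) = C(61, 11) = 418094152866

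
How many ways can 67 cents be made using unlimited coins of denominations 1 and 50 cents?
Coefficient of x^67 in 1/(1-x^1) · 1/(1-x^50). Use j coins of 50 for j = 0..⌊67/50⌋ = 1, the rest in 1s: 1 + 1 = 2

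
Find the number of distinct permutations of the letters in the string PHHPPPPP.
8! / (2! × 6!) = 28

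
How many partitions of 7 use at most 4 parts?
By conjugation, equals partitions of 7 into parts ≤ 4. Let r_j(i) = number of partitions of i into parts ≤ j, for i = 0..7. r_1(i) = 1 for all i; r_j(i) = r_{j-1}(i) + r_j(i-j). Rows j = 2..4: ≤2: 1 1 2 2 3 3 4 4; ≤3: 1 1 2 3 4 5 7 8; ≤4: 1 1 2 3 5 6 9 11. r_4(7) = 11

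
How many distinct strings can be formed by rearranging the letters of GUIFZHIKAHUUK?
13! / (1! × 1! × 1! × 2! × 3! × 2! × 1! × 2!) = 129729600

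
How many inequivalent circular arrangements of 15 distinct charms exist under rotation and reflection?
(15-1)!/2 = 87178291200/2 = 43589145600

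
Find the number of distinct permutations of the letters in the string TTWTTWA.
7! / (2! × 4! × 1!) = 105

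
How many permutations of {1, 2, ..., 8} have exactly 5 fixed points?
Choose the 5 fixed points C(8,5) = 56, derange the rest: !3 = Σ_{j=0}^{3} (-1)^j·3!/j! = 6 - 6 + 3 - 1 = 2. Product = 56 × 2 = 112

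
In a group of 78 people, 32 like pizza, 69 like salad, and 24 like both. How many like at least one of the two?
|A∪B| = |A| + |B| - |A∩B| = 32 + 69 - 24 = 77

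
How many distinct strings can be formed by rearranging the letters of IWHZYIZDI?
9! / (1! × 1! × 2! × 3! × 1! × 1!) = 30240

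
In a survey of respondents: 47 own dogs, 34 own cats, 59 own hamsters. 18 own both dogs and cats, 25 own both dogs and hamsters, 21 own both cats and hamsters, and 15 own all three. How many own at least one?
|A∪B∪C| = 47+34+59-18-25-21+15 = 91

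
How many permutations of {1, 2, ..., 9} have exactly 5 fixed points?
Choose the 5 fixed points C(9,5) = 126, derange the rest: !4 = Σ_{j=0}^{4} (-1)^j·4!/j! = 24 - 24 + 12 - 4 + 1 = 9. Product = 126 × 9 = 1134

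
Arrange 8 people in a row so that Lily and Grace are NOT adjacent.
Total - adjacent = 8! - (8-1)!×2 = 40320 - 10080 = 30240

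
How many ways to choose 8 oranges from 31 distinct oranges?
C(31,8) = 31!/(8!×23!) = 7888725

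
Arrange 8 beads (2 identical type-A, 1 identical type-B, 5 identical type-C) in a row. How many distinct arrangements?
8! / (2! × 1! × 5!) = 168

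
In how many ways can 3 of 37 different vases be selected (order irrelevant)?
C(37,3) = 37!/(3!×34!) = 7770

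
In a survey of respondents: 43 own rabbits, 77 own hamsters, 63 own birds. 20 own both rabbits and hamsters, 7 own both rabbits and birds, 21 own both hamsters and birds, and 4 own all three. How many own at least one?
|A∪B∪C| = 43+77+63-20-7-21+4 = 139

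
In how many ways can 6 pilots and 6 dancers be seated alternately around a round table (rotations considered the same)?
Fix one of the pilots: (6-1)! ways for the remaining pilots, × 6! ways for the dancers = 120 × 720 = 86400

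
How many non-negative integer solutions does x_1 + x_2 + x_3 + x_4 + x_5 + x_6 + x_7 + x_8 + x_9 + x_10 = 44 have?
C(44+10-1, 10-1) = C(53, 9) = 4431613550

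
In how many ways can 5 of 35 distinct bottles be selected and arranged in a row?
P(35,5) = 35!/(35-5)! = 38955840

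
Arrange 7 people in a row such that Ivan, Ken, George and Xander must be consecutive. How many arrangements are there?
Treat the 4 as one block: (7-4+1)! × 4! = 24 × 24 = 576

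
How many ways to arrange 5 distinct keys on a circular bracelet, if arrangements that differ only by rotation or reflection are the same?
(5-1)!/2 = 24/2 = 12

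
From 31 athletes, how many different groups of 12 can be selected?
C(31,12) = 31!/(12!×19!) = 141120525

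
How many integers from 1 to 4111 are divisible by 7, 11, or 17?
⌊4111/7⌋+⌊4111/11⌋+⌊4111/17⌋ - ⌊4111/77⌋-⌊4111/119⌋-⌊4111/187⌋ + ⌊4111/1309⌋ = 587+373+241 - 53-34-21 + 3 = 1096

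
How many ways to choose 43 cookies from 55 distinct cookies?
C(55,43) = 55!/(43!×12!) = 438729741450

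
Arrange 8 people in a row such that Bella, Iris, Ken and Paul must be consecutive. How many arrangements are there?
Treat the 4 as one block: (8-4+1)! × 4! = 120 × 24 = 2880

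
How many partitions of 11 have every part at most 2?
Let r_j(i) = number of partitions of i into parts ≤ j, for i = 0..11. r_1(i) = 1 for all i; r_j(i) = r_{j-1}(i) + r_j(i-j). Rows j = 2..2: ≤2: 1 1 2 2 3 3 4 4 5 5 6 6. r_2(11) = 6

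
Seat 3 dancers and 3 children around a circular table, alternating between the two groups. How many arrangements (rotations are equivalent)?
Fix one of the dancers: (3-1)! ways for the remaining dancers, × 3! ways for the children = 2 × 6 = 12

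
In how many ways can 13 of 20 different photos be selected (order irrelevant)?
C(20,13) = 20!/(13!×7!) = 77520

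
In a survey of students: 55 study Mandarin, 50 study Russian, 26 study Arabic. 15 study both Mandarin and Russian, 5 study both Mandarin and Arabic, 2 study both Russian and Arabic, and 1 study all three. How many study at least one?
|A∪B∪C| = 55+50+26-15-5-2+1 = 110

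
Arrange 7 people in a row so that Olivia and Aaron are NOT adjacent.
Total - adjacent = 7! - (7-1)!×2 = 5040 - 1440 = 3600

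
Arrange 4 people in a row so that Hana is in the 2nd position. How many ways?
Fix one position: (4-1)! = 6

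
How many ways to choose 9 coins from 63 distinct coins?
C(63,9) = 63!/(9!×54!) = 23667689815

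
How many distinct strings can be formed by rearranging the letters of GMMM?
4! / (3! × 1!) = 4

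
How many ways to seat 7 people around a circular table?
Circular: fix one position, arrange the rest. (7-1)! = 720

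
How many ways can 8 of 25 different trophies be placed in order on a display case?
P(25,8) = 25!/(25-8)! = 43609104000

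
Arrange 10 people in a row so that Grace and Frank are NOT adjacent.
Total - adjacent = 10! - (10-1)!×2 = 3628800 - 725760 = 2903040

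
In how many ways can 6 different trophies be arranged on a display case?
6! = 720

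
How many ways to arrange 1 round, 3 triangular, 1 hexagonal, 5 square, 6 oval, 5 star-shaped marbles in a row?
21! / (1! × 3! × 1! × 5! × 6! × 5!) = 821292151680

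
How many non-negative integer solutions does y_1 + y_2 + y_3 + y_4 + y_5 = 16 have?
C(16+5-1, 5-1) = C(20, 4) = 4845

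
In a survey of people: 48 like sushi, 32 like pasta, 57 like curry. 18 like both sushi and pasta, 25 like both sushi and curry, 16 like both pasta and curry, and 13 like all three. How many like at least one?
|A∪B∪C| = 48+32+57-18-25-16+13 = 91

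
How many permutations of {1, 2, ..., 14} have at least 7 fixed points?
Exactly j fixed points: C(14,j)·!(14-j); sum over j ≥ 7 (derangement numbers via !m = (m-1)·(!(m-1) + !(m-2)): !0..!7 = 1, 0, 1, 2, 9, 44, 265, 1854). Σ_{j=7}^{14} C(14,j)·!(14-j) = C(14,7)·!7 + C(14,8)·!6 + C(14,9)·!5 + C(14,10)·!4 + C(14,11)·!3 + C(14,12)·!2 + C(14,13)·!1 + C(14,14)·!0 = 3432·1854 + 3003·265 + 2002·44 + 1001·9 + 364·2 + 91·1 + 14·0 + 1·1 = 7256640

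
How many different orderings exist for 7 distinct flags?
7! = 5040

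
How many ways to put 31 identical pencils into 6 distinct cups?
C(31+6-1, 6-1) = C(36, 5) = 376992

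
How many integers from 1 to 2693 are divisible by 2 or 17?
⌊2693/2⌋ + ⌊2693/17⌋ - ⌊2693/34⌋ = 1346 + 158 - 79 = 1425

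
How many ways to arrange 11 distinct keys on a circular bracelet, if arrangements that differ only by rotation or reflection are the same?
(11-1)!/2 = 3628800/2 = 1814400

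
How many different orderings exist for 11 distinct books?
11! = 39916800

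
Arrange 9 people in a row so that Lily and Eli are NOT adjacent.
Total - adjacent = 9! - (9-1)!×2 = 362880 - 80640 = 282240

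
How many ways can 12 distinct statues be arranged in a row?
12! = 479001600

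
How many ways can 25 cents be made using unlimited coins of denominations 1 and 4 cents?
Coefficient of x^25 in 1/(1-x^1) · 1/(1-x^4). Use j coins of 4 for j = 0..⌊25/4⌋ = 6, the rest in 1s: 6 + 1 = 7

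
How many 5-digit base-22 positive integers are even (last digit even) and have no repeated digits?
Last∈{0,2,4,6,8,10,12,14,16,18,20}. Last=0: 143640. Last nonzero: 10×20×P(20,3) = 1368000. Total = 1511640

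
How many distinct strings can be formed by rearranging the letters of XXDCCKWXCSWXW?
13! / (4! × 1! × 3! × 3! × 1! × 1!) = 7207200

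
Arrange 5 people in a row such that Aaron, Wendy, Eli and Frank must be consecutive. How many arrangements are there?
Treat the 4 as one block: (5-4+1)! × 4! = 2 × 24 = 48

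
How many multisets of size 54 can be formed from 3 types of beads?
C(54+3-1, 3-1) = C(56, 2) = 1540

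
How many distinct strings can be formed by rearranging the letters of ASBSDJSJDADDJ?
13! / (2! × 4! × 3! × 3! × 1!) = 3603600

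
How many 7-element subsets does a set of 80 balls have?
C(80,7) = 80!/(7!×73!) = 3176716400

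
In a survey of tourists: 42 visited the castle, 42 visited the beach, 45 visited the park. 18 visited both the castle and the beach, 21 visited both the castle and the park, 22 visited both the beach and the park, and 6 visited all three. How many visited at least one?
|A∪B∪C| = 42+42+45-18-21-22+6 = 74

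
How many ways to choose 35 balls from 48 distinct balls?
C(48,35) = 48!/(35!×13!) = 192928249296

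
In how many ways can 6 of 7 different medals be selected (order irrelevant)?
C(7,6) = 7!/(6!×1!) = 7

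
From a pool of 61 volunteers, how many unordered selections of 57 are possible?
C(61,57) = 61!/(57!×4!) = 521855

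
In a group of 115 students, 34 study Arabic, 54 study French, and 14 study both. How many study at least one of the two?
|A∪B| = |A| + |B| - |A∩B| = 34 + 54 - 14 = 74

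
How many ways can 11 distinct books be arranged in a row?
11! = 39916800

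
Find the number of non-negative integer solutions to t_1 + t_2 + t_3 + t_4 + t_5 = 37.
C(37+5-1, 5-1) = C(41, 4) = 101270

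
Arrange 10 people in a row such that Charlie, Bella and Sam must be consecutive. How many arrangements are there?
Treat the 3 as one block: (10-3+1)! × 3! = 40320 × 6 = 241920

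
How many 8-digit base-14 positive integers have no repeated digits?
First digit: 13 choices (nonzero). Then descending: 13 × 13 × 12 × 11 × 10 × 9 × 8 × 7 = 112432320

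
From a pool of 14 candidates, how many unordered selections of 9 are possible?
C(14,9) = 14!/(9!×5!) = 2002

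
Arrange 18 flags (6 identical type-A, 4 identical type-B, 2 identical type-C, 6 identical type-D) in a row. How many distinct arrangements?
18! / (6! × 4! × 2! × 6!) = 257297040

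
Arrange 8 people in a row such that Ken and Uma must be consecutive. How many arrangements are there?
Treat the 2 as one block: (8-2+1)! × 2! = 5040 × 2 = 10080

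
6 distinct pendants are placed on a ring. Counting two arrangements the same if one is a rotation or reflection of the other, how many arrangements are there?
(6-1)!/2 = 120/2 = 60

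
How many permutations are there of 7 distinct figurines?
7! = 5040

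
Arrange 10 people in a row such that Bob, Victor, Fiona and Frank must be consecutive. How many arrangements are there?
Treat the 4 as one block: (10-4+1)! × 4! = 5040 × 24 = 120960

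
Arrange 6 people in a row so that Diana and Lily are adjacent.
Treat as block: (6-1)! × 2! = 120 × 2 = 240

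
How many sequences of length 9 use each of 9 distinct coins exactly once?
9! = 362880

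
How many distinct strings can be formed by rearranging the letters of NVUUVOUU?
8! / (2! × 4! × 1! × 1!) = 840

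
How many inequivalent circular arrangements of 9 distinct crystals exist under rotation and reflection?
(9-1)!/2 = 40320/2 = 20160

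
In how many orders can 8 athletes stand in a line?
8! = 40320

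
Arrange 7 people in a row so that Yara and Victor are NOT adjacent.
Total - adjacent = 7! - (7-1)!×2 = 5040 - 1440 = 3600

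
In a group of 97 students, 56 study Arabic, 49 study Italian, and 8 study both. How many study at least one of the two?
|A∪B| = |A| + |B| - |A∩B| = 56 + 49 - 8 = 97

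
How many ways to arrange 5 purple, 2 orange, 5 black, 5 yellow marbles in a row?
17! / (5! × 2! × 5! × 5!) = 102918816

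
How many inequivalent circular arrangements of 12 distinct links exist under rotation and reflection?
(12-1)!/2 = 39916800/2 = 19958400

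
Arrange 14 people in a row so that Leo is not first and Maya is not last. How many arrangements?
By inclusion-exclusion: 14! - 2×(14-1)! + (14-2)! = 87178291200 - 12454041600 + 479001600 = 75203251200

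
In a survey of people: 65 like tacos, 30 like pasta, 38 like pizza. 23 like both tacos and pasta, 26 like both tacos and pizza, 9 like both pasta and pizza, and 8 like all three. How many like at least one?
|A∪B∪C| = 65+30+38-23-26-9+8 = 83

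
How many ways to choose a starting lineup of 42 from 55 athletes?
C(55,42) = 55!/(42!×13!) = 1451182990950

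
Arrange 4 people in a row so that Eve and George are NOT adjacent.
Total - adjacent = 4! - (4-1)!×2 = 24 - 12 = 12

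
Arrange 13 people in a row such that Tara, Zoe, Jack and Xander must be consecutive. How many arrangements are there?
Treat the 4 as one block: (13-4+1)! × 4! = 3628800 × 24 = 87091200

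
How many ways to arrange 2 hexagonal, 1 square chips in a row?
3! / (2! × 1!) = 3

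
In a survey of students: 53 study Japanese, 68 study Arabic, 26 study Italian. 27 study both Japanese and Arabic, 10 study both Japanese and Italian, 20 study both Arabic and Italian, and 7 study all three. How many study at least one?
|A∪B∪C| = 53+68+26-27-10-20+7 = 97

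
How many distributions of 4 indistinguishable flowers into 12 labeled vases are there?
C(4+12-1, 12-1) = C(15, 11) = 1365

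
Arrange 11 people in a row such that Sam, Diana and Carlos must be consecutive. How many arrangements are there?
Treat the 3 as one block: (11-3+1)! × 3! = 362880 × 6 = 2177280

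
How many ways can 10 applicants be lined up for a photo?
10! = 3628800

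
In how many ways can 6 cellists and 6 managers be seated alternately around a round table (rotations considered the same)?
Fix one of the cellists: (6-1)! ways for the remaining cellists, × 6! ways for the managers = 120 × 720 = 86400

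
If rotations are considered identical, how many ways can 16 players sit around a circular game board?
Circular: fix one position, arrange the rest. (16-1)! = 1307674368000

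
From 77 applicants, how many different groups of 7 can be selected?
C(77,7) = 77!/(7!×70!) = 2404808340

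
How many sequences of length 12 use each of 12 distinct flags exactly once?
12! = 479001600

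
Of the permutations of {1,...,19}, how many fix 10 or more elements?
Exactly j fixed points: C(19,j)·!(19-j); sum over j ≥ 10 (derangement numbers via !m = (m-1)·(!(m-1) + !(m-2)): !0..!9 = 1, 0, 1, 2, 9, 44, 265, 1854, 14833, 133496). Σ_{j=10}^{19} C(19,j)·!(19-j) = C(19,10)·!9 + C(19,11)·!8 + C(19,12)·!7 + C(19,13)·!6 + C(19,14)·!5 + C(19,15)·!4 + C(19,16)·!3 + C(19,17)·!2 + C(19,18)·!1 + C(19,19)·!0 = 92378·133496 + 75582·14833 + 50388·1854 + 27132·265 + 11628·44 + 3876·9 + 969·2 + 171·1 + 19·0 + 1·1 = 13554359252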